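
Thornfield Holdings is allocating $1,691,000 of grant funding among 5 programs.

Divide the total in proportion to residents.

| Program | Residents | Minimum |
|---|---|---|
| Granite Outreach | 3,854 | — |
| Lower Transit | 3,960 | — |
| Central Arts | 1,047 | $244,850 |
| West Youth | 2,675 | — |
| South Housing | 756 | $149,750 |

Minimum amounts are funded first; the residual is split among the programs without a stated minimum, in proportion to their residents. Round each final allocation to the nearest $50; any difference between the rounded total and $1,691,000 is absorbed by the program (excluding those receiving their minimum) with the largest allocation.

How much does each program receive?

Granite Outreach: $476,350; Lower Transit: $489,450; Central Arts: $244,850; West Youth: $330,600; South Housing: $149,750

Fund the minimums — Central Arts $244,850; South Housing $149,750. Balance $1,296,400.
Balance split over remaining residents 10,489: Granite Outreach 476,339.56 → $476,350; Lower Transit 489,440.75 → $489,450; West Youth 330,619.70 → $330,600.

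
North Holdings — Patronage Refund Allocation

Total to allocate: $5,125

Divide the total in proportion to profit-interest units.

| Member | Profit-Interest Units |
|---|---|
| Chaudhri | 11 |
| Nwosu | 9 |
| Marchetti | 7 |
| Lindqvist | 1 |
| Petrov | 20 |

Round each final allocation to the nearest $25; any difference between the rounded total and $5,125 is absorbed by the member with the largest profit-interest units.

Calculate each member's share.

Chaudhri: $1,175 · Nwosu: $950 · Marchetti: $750 · Lindqvist: $100 · Petrov: $2,150

Sum of profit-interest units: 48.
Proportional shares: Chaudhri 11/48 × $5,125 = 1,174.48; Nwosu 9/48 × $5,125 = 960.94; Marchetti 7/48 × $5,125 = 747.40; Lindqvist 1/48 × $5,125 = 106.77; Petrov 20/48 × $5,125 = 2,135.42.
At nearest $25: Chaudhri $1,175; Nwosu $950; Marchetti $750; Lindqvist $100; Petrov $2,125. Sum = $5,100.
Difference $5,125 − $5,100 = +$25 applied to largest profit-interest units (Petrov): Petrov becomes $2,150.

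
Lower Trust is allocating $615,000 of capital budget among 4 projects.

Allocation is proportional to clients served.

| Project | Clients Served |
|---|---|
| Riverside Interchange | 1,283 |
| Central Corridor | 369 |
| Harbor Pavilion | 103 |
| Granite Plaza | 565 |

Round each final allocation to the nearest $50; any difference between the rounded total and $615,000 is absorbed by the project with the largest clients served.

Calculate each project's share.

Clients served total: 1,283 + 369 + 103 + 565 = 2,320.
Raw shares: Riverside Interchange 340,105.60; Central Corridor 97,816.81; Harbor Pavilion 27,303.88; Granite Plaza 149,773.71.
At nearest $50: Riverside Interchange $340,100; Central Corridor $97,800; Harbor Pavilion $27,300; Granite Plaza $149,750. Sum = $614,950.
Difference $615,000 − $614,950 = +$50 applied to largest clients served (Riverside Interchange): Riverside Interchange becomes $340,150.

Riverside Interchange: $340,150 | Central Corridor: $97,800 | Harbor Pavilion: $27,300 | Granite Plaza: $149,750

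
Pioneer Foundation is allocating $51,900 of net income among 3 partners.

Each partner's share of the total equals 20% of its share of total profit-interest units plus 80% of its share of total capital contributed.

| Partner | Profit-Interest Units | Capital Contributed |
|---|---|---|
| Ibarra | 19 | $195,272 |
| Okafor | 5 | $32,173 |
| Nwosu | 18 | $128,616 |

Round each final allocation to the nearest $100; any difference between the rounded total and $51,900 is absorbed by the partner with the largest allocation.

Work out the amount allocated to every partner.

Totals — profit-interest units 42, capital contributed 356,061.
Composite weights (20% profit-interest units + 80% capital contributed): Ibarra 0.5292; Okafor 0.0961; Nwosu 0.3747.
Pro-rata amounts: Ibarra 27,466.23; Okafor 4,987.38; Nwosu 19,446.38.
After rounding ($100): Ibarra $27,500; Okafor $5,000; Nwosu $19,400. Sum = $51,900.
No rounding difference to absorb.

Ibarra: $27,500 · Okafor: $5,000 · Nwosu: $19,400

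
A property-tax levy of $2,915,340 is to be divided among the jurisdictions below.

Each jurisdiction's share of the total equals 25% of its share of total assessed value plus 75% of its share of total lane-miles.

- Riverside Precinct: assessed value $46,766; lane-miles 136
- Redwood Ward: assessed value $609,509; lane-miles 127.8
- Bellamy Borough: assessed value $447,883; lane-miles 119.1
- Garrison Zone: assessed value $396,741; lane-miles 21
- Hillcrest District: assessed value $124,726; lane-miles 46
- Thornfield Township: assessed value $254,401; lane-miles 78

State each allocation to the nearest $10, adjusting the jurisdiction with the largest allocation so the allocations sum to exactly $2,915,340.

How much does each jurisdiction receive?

Assessed value total 1,880,026; lane-miles total 527.9.
Blended shares (25% assessed value + 75% lane-miles): Riverside Precinct 0.1994; Redwood Ward 0.2626; Bellamy Borough 0.2288; Garrison Zone 0.0826; Hillcrest District 0.0819; Thornfield Township 0.1446.
Pro-rata amounts: Riverside Precinct 581,427.27; Redwood Ward 765,623.93; Bellamy Borough 666,931.46; Garrison Zone 240,785.45; Hillcrest District 238,879.93; Thornfield Township 421,691.96.
Rounded to nearest $10: Riverside Precinct $581,430; Redwood Ward $765,620; Bellamy Borough $666,930; Garrison Zone $240,790; Hillcrest District $238,880; Thornfield Township $421,690. Sum = $2,915,340.
Rounded total matches; no reconciliation needed.

Riverside Precinct: $581,430 | Redwood Ward: $765,620 | Bellamy Borough: $666,930 | Garrison Zone: $240,790 | Hillcrest District: $238,880 | Thornfield Township: $421,690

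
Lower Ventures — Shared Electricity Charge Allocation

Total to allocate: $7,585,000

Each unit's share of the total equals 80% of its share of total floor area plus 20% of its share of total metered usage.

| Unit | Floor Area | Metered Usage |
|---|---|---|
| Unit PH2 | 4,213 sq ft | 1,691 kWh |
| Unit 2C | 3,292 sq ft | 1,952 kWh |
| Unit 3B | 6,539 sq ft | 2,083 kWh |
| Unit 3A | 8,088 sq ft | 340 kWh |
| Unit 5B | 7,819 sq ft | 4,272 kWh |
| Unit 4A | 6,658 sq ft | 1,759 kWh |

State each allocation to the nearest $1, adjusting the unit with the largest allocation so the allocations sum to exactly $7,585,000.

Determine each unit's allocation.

Floor area total 36,609; metered usage total 12,097.
Blended shares (80% floor area + 20% metered usage): Unit PH2 0.1200; Unit 2C 0.1042; Unit 3B 0.1773; Unit 3A 0.1824; Unit 5B 0.2415; Unit 4A 0.1746.
Unrounded shares: Unit PH2 910,367.91; Unit 2C 790,440.88; Unit 3B 1,345,064.09; Unit 3A 1,383,235.89; Unit 5B 1,831,733.27; Unit 4A 1,324,157.96.
After rounding ($1): Unit PH2 $910,368; Unit 2C $790,441; Unit 3B $1,345,064; Unit 3A $1,383,236; Unit 5B $1,831,733; Unit 4A $1,324,158. Sum = $7,585,000.
Rounded total matches; no reconciliation needed.

Unit PH2: $910,368 | Unit 2C: $790,441 | Unit 3B: $1,345,064 | Unit 3A: $1,383,236 | Unit 5B: $1,831,733 | Unit 4A: $1,324,158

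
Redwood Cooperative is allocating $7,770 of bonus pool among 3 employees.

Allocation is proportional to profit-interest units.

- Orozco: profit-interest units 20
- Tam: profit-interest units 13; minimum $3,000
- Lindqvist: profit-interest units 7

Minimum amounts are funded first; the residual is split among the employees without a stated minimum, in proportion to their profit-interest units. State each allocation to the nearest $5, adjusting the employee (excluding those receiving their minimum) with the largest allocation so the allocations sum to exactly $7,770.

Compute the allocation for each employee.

Minimums first: Tam $3,000. Residual $4,770.
Residual split over remaining profit-interest units 27: Orozco 3,533.33 → $3,535; Lindqvist 1,236.67 → $1,235.

Orozco: $3,535; Tam: $3,000; Lindqvist: $1,235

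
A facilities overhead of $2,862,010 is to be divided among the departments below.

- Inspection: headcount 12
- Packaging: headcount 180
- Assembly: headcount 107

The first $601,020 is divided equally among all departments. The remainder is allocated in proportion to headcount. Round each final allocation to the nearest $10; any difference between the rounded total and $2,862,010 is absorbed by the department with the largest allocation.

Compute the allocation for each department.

Inspection: $291,080; Packaging: $1,561,470; Assembly: $1,009,460

$601,020 shared equally gives $200,340 per department.
Remainder $2,260,990 by headcount (total 299): Inspection 90,742.07 → $90,740; Packaging 1,361,131.10 → $1,361,130; Assembly 809,116.82 → $809,120.
Totals: Inspection $200,340 + $90,740 = $291,080; Packaging $200,340 + $1,361,130 = $1,561,470; Assembly $200,340 + $809,120 = $1,009,460.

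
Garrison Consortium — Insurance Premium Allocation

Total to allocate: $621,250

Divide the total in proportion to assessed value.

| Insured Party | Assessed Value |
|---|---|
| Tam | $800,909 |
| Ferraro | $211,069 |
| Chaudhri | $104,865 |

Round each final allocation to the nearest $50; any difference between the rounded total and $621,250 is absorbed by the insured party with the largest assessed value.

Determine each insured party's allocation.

Tam: $445,500 | Ferraro: $117,400 | Chaudhri: $58,350

Assessed value total: 800,909 + 211,069 + 104,865 = 1,116,843.
Raw shares: Tam 445,509.99; Ferraro 117,408.28; Chaudhri 58,331.73.
After rounding ($50): Tam $445,500; Ferraro $117,400; Chaudhri $58,350. Sum = $621,250.
Sum already equals the total — no adjustment.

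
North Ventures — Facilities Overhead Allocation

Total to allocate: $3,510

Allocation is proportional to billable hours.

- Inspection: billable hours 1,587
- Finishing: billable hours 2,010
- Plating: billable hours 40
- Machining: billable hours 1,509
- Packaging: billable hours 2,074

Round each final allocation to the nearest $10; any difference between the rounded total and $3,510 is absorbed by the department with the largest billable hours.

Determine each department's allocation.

Billable hours total: 1,587 + 2,010 + 40 + 1,509 + 2,074 = 7,220.
Proportional shares: Inspection 771.52; Finishing 977.16; Plating 19.45; Machining 733.60; Packaging 1,008.27.
After rounding ($10): Inspection $770; Finishing $980; Plating $20; Machining $730; Packaging $1,010. Sum = $3,510.
Sum already equals the total — no adjustment.

Inspection: $770 | Finishing: $980 | Plating: $20 | Machining: $730 | Packaging: $1,010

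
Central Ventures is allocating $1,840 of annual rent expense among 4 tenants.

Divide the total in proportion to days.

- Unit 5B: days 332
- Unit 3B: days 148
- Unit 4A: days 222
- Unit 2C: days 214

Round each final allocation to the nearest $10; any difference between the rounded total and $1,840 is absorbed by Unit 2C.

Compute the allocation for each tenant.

Unit 5B: $670 · Unit 3B: $300 · Unit 4A: $450 · Unit 2C: $420

Sum of days: 916.
Proportional shares: Unit 5B 332/916 × $1,840 = 666.90; Unit 3B 148/916 × $1,840 = 297.29; Unit 4A 222/916 × $1,840 = 445.94; Unit 2C 214/916 × $1,840 = 429.87.
Rounded to nearest $10: Unit 5B $670; Unit 3B $300; Unit 4A $450; Unit 2C $430. Sum = $1,850.
Difference $1,840 − $1,850 = −$10 applied to Unit 2C: Unit 2C becomes $420.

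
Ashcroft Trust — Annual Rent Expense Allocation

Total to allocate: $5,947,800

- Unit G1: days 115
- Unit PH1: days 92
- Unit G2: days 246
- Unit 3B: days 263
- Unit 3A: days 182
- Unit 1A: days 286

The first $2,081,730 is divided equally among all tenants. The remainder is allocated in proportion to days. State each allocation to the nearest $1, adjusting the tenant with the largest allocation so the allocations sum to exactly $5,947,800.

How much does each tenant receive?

Equal tier: $2,081,730 ÷ 6 = $346,955 apiece.
Remainder $3,866,070 by days (total 1,184): Unit G1 375,505.11 → $375,505; Unit PH1 300,404.09 → $300,404; Unit G2 803,254.41 → $803,254; Unit 3B 858,763.86 → $858,764; Unit 3A 594,277.65 → $594,278; Unit 1A 933,864.88 → $933,865.
Totals: Unit G1 $346,955 + $375,505 = $722,460; Unit PH1 $346,955 + $300,404 = $647,359; Unit G2 $346,955 + $803,254 = $1,150,209; Unit 3B $346,955 + $858,764 = $1,205,719; Unit 3A $346,955 + $594,278 = $941,233; Unit 1A $346,955 + $933,865 = $1,280,820.

Unit G1: $722,460 | Unit PH1: $647,359 | Unit G2: $1,150,209 | Unit 3B: $1,205,719 | Unit 3A: $941,233 | Unit 1A: $1,280,820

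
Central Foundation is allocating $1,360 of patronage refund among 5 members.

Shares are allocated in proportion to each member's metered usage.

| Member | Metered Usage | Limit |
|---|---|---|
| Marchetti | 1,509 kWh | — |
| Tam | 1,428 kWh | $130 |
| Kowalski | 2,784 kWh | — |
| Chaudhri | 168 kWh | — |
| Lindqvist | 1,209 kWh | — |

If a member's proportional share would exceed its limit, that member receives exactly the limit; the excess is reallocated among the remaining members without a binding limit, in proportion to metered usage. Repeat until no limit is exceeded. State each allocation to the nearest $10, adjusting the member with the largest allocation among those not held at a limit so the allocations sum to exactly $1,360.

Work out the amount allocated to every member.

Combined metered usage = 7,098.
Unconstrained shares: Marchetti 289.13; Tam 273.61; Kowalski 533.42; Chaudhri 32.19; Lindqvist 231.65.
Held at cap: Tam ($130); balance $1,230 reallocated over remaining metered usage 5,670.
Redistributed shares: Marchetti 327.35 → $330; Kowalski 603.94 → $600; Chaudhri 36.44 → $40; Lindqvist 262.27 → $260.

Marchetti: $330; Tam: $130; Kowalski: $600; Chaudhri: $40; Lindqvist: $260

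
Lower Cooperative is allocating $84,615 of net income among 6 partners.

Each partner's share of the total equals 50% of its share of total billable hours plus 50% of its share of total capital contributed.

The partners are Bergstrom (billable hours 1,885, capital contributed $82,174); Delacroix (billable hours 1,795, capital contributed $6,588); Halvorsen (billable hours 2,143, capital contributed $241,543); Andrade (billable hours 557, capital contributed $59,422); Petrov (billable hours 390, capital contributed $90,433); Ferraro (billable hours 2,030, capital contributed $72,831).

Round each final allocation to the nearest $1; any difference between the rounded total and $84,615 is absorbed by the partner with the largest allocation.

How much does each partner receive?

Billable hours total 8,800; capital contributed total 552,991.
Composite weights (50% billable hours + 50% capital contributed): Bergstrom 0.1814; Delacroix 0.1079; Halvorsen 0.3402; Andrade 0.0854; Petrov 0.1039; Ferraro 0.1812.
Raw shares: Bergstrom 15,349.32; Delacroix 9,133.79; Halvorsen 28,782.49; Andrade 7,224.05; Petrov 8,793.72; Ferraro 15,331.63.
After rounding ($1): Bergstrom $15,349; Delacroix $9,134; Halvorsen $28,782; Andrade $7,224; Petrov $8,794; Ferraro $15,332. Sum = $84,615.
No rounding difference to absorb.

Bergstrom: $15,349 | Delacroix: $9,134 | Halvorsen: $28,782 | Andrade: $7,224 | Petrov: $8,794 | Ferraro: $15,332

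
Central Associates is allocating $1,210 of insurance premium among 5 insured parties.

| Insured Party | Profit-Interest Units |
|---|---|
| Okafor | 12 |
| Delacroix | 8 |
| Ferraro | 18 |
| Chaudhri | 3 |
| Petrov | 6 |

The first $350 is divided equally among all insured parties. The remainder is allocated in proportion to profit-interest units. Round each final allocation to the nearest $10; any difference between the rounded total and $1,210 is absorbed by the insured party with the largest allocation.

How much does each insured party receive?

Okafor: $290; Delacroix: $220; Ferraro: $400; Chaudhri: $120; Petrov: $180

Equal tier: $350 ÷ 5 = $70 apiece.
Remainder $860 by profit-interest units (total 47): Okafor 219.57 → $220; Delacroix 146.38 → $150; Ferraro 329.36 → $330; Chaudhri 54.89 → $50; Petrov 109.79 → $110.
Totals: Okafor $70 + $220 = $290; Delacroix $70 + $150 = $220; Ferraro $70 + $330 = $400; Chaudhri $70 + $50 = $120; Petrov $70 + $110 = $180.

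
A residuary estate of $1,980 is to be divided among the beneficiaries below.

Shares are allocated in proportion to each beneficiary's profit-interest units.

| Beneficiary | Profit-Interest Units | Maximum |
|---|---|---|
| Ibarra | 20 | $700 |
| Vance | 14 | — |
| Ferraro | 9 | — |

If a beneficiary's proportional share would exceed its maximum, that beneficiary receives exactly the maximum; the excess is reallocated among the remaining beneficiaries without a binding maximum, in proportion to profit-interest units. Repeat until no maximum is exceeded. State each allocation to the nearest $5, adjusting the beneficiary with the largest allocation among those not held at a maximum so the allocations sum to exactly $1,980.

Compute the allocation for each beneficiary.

Total profit-interest units = 43.
Proportional shares (ignoring caps): Ibarra 920.93; Vance 644.65; Ferraro 414.42.
Capped: Ibarra ($700); balance $1,280 reallocated over remaining profit-interest units 23.
Redistributed shares: Vance 779.13 → $780; Ferraro 500.87 → $500.

Ibarra: $700; Vance: $780; Ferraro: $500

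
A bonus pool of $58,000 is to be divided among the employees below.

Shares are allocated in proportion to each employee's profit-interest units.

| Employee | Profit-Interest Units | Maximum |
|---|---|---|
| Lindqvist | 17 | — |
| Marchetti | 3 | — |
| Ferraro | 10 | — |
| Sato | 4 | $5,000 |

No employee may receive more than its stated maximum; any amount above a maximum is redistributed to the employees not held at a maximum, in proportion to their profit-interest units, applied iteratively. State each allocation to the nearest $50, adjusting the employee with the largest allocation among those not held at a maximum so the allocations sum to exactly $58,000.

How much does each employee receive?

Total profit-interest units = 34.
Unconstrained shares: Lindqvist 29,000.00; Marchetti 5,117.65; Ferraro 17,058.82; Sato 6,823.53.
Held at cap: Sato ($5,000); balance $53,000 reallocated over remaining profit-interest units 30.
Shares after redistribution: Lindqvist 30,033.33 → $30,050; Marchetti 5,300.00 → $5,300; Ferraro 17,666.67 → $17,650.

Lindqvist: $30,050; Marchetti: $5,300; Ferraro: $17,650; Sato: $5,000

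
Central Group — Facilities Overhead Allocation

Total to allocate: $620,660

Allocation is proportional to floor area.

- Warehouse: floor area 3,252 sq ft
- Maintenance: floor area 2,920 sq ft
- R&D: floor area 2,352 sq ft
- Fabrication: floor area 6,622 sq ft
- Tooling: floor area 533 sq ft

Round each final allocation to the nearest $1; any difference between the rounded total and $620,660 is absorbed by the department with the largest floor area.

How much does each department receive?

Floor area total: 3,252 + 2,920 + 2,352 + 6,622 + 533 = 15,679.
Proportional shares: Warehouse 128,731.83; Maintenance 115,589.46; R&D 93,104.94; Fabrication 262,134.74; Tooling 21,099.04.
Rounded to nearest $1: Warehouse $128,732; Maintenance $115,589; R&D $93,105; Fabrication $262,135; Tooling $21,099. Sum = $620,660.
Sum already equals the total — no adjustment.

Warehouse: $128,732; Maintenance: $115,589; R&D: $93,105; Fabrication: $262,135; Tooling: $21,099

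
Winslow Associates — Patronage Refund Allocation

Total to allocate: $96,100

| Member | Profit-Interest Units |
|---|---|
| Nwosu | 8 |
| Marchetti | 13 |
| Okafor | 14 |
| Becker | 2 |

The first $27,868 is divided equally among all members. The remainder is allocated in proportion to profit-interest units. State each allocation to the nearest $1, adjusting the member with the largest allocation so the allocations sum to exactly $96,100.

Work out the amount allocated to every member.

First tranche $27,868 split equally: $6,967 each.
Remainder $68,232 by profit-interest units (total 37): Nwosu 14,752.86 → $14,753; Marchetti 23,973.41 → $23,973; Okafor 25,817.51 → $25,818; Becker 3,688.22 → $3,688.
Totals: Nwosu $6,967 + $14,753 = $21,720; Marchetti $6,967 + $23,973 = $30,940; Okafor $6,967 + $25,818 = $32,785; Becker $6,967 + $3,688 = $10,655.

Nwosu: $21,720 | Marchetti: $30,940 | Okafor: $32,785 | Becker: $10,655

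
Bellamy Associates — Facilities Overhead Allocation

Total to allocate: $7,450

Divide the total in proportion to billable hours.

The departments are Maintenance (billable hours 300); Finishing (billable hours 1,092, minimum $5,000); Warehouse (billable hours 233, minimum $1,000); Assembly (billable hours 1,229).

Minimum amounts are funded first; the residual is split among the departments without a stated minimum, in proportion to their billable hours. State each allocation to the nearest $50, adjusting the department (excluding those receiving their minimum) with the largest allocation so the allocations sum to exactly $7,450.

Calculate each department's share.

Maintenance: $300 · Finishing: $5,000 · Warehouse: $1,000 · Assembly: $1,150

Fund the minimums — Finishing $5,000; Warehouse $1,000. Residual $1,450.
Residual split over remaining billable hours 1,529: Maintenance 284.50 → $300; Assembly 1,165.50 → $1,150.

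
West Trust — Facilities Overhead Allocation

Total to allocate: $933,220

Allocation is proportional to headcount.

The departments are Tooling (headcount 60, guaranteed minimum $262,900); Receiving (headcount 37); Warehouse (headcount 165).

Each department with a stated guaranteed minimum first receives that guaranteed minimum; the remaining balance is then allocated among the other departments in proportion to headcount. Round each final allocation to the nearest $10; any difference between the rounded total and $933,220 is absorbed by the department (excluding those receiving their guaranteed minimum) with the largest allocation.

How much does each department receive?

Minimums first: Tooling $262,900. Balance $670,320.
Balance split over remaining headcount 202: Receiving 122,781.39 → $122,780; Warehouse 547,538.61 → $547,540.

Tooling: $262,900; Receiving: $122,780; Warehouse: $547,540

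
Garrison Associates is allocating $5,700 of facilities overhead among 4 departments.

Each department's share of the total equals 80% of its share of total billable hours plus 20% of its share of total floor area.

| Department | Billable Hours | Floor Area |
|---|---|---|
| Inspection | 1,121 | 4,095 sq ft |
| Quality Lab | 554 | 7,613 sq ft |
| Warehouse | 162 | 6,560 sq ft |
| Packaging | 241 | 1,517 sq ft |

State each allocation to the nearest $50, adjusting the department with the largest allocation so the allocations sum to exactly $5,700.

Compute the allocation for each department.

Billable hours total 2,078; floor area total 19,785.
Blended shares (80% billable hours + 20% floor area): Inspection 0.4730; Quality Lab 0.2902; Warehouse 0.1287; Packaging 0.1081.
Pro-rata amounts: Inspection 2,695.89; Quality Lab 1,654.36; Warehouse 733.48; Packaging 616.26.
After rounding ($50): Inspection $2,700; Quality Lab $1,650; Warehouse $750; Packaging $600. Sum = $5,700.
No rounding difference to absorb.

Inspection: $2,700 · Quality Lab: $1,650 · Warehouse: $750 · Packaging: $600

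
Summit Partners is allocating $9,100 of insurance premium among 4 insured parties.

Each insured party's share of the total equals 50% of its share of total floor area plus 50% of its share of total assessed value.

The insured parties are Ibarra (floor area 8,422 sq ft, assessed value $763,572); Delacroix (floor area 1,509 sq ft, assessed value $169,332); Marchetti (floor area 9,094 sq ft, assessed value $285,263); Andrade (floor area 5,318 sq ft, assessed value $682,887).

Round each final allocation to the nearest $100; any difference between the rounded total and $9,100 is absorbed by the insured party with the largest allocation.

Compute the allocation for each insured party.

Totals — floor area 24,343, assessed value 1,901,054.
Composite weights (50% floor area + 50% assessed value): Ibarra 0.3738; Delacroix 0.0755; Marchetti 0.2618; Andrade 0.2888.
Proportional shares: Ibarra 3,401.71; Delacroix 687.33; Marchetti 2,382.53; Andrade 2,628.43.
After rounding ($100): Ibarra $3,400; Delacroix $700; Marchetti $2,400; Andrade $2,600. Sum = $9,100.
Sum already equals the total — no adjustment.

Ibarra: $3,400; Delacroix: $700; Marchetti: $2,400; Andrade: $2,600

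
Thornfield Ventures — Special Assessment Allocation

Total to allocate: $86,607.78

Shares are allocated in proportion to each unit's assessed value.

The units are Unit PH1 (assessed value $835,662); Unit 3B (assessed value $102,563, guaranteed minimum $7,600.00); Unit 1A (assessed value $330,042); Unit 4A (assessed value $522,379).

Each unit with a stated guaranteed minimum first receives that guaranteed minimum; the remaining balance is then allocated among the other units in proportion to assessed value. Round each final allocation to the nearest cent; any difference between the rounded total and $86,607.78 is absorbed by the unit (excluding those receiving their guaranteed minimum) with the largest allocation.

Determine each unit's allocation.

Unit PH1: $39,111.70 | Unit 3B: $7,600.00 | Unit 1A: $15,447.04 | Unit 4A: $24,449.04

Guaranteed amounts: Unit 3B $7,600.00. Residual $79,007.78.
Residual split over remaining assessed value 1,688,083: Unit PH1 39,111.7021 → $39,111.70; Unit 1A 15,447.0401 → $15,447.04; Unit 4A 24,449.0378 → $24,449.04.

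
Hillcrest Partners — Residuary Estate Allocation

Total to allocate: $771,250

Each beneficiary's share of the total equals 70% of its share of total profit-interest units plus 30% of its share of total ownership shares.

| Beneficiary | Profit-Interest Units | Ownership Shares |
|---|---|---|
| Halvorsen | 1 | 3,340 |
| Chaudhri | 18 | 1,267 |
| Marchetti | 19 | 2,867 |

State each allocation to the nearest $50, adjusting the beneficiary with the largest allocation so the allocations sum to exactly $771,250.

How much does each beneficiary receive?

Totals — profit-interest units 38, ownership shares 7,474.
Blended shares (70% profit-interest units + 30% ownership shares): Halvorsen 0.1525; Chaudhri 0.3824; Marchetti 0.4651.
Unrounded shares: Halvorsen 117,604.68; Chaudhri 294,953.19; Marchetti 358,692.13.
Rounded to nearest $50: Halvorsen $117,600; Chaudhri $294,950; Marchetti $358,700. Sum = $771,250.
Sum already equals the total — no adjustment.

Halvorsen: $117,600 · Chaudhri: $294,950 · Marchetti: $358,700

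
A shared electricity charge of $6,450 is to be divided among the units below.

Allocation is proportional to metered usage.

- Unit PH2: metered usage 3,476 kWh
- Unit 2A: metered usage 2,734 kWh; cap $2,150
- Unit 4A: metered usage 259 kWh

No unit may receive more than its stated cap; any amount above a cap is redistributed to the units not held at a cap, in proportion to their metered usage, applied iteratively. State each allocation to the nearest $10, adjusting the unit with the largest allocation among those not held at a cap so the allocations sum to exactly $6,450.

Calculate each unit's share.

Unit PH2: $4,000 · Unit 2A: $2,150 · Unit 4A: $300

Sum of metered usage: 6,469.
Proportional shares (ignoring caps): Unit PH2 3,465.79; Unit 2A 2,725.97; Unit 4A 258.24.
Held at cap: Unit 2A ($2,150); balance $4,300 reallocated over remaining metered usage 3,735.
Shares after redistribution: Unit PH2 4,001.82 → $4,000; Unit 4A 298.18 → $300.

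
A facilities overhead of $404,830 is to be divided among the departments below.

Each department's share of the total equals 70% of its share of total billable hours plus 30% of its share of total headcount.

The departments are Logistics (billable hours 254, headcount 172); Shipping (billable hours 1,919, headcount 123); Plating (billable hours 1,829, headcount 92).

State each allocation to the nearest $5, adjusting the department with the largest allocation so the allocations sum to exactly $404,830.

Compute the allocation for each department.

Totals — billable hours 4,002, headcount 387.
Composite weights (70% billable hours + 30% headcount): Logistics 0.1778; Shipping 0.4310; Plating 0.3912.
Proportional shares: Logistics 71,963.03; Shipping 174,484.16; Plating 158,382.80.
After rounding ($5): Logistics $71,965; Shipping $174,485; Plating $158,385. Sum = $404,835.
Difference $404,830 − $404,835 = −$5 applied to largest allocation (Shipping): Shipping becomes $174,480.

Logistics: $71,965; Shipping: $174,480; Plating: $158,385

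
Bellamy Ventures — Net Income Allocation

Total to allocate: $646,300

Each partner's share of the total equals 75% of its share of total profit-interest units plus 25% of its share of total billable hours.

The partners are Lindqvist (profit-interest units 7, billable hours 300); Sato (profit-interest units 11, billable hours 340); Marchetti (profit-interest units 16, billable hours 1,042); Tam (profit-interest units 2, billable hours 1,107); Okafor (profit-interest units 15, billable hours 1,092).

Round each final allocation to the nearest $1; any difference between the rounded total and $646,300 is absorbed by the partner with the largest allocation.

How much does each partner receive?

Profit-interest units total 51; billable hours total 3,881.
Blended shares (75% profit-interest units + 25% billable hours): Lindqvist 0.1223; Sato 0.1837; Marchetti 0.3024; Tam 0.1007; Okafor 0.2909.
Raw shares: Lindqvist 79,020.58; Sato 118,703.52; Marchetti 195,451.46; Tam 65,095.79; Okafor 188,028.66.
Rounded to nearest $1: Lindqvist $79,021; Sato $118,704; Marchetti $195,451; Tam $65,096; Okafor $188,029. Sum = $646,301.
Difference $646,300 − $646,301 = −$1 applied to largest allocation (Marchetti): Marchetti becomes $195,450.

Lindqvist: $79,021; Sato: $118,704; Marchetti: $195,450; Tam: $65,096; Okafor: $188,029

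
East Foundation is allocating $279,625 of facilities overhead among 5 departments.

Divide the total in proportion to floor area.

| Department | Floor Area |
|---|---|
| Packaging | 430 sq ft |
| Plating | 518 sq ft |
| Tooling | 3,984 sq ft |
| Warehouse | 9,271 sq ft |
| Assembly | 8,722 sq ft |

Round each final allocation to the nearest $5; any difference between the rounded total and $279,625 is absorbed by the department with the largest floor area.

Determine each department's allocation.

Packaging: $5,245; Plating: $6,320; Tooling: $48,595; Warehouse: $113,080; Assembly: $106,385

Total floor area = 430 + 518 + 3,984 + 9,271 + 8,722 = 22,925.
Raw shares: Packaging 5,244.87; Plating 6,318.24; Tooling 48,594.37; Warehouse 113,081.94; Assembly 106,385.57.
At nearest $5: Packaging $5,245; Plating $6,320; Tooling $48,595; Warehouse $113,080; Assembly $106,385. Sum = $279,625.
Rounded total matches; no reconciliation needed.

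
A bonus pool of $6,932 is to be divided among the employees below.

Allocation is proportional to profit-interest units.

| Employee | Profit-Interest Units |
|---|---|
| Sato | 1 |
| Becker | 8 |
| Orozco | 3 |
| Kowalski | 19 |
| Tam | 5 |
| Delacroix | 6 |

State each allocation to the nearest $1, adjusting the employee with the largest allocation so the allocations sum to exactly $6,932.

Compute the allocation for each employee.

Sato: $165 | Becker: $1,320 | Orozco: $495 | Kowalski: $3,137 | Tam: $825 | Delacroix: $990

Sum of profit-interest units: 42.
Unrounded shares: Sato 1/42 × $6,932 = 165.05; Becker 8/42 × $6,932 = 1,320.38; Orozco 3/42 × $6,932 = 495.14; Kowalski 19/42 × $6,932 = 3,135.90; Tam 5/42 × $6,932 = 825.24; Delacroix 6/42 × $6,932 = 990.29.
At nearest $1: Sato $165; Becker $1,320; Orozco $495; Kowalski $3,136; Tam $825; Delacroix $990. Sum = $6,931.
Difference $6,932 − $6,931 = +$1 applied to largest allocation (Kowalski): Kowalski becomes $3,137.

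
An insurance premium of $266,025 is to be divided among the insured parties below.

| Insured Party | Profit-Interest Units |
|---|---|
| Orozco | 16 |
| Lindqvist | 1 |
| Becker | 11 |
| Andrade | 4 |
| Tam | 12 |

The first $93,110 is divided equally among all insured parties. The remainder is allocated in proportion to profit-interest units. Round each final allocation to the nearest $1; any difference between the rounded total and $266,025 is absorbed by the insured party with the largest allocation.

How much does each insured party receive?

Orozco: $81,499 · Lindqvist: $22,552 · Becker: $61,851 · Andrade: $34,342 · Tam: $65,781

Equal tier: $93,110 ÷ 5 = $18,622 apiece.
Remainder $172,915 by profit-interest units (total 44): Orozco 62,878.18 → $62,878; Lindqvist 3,929.89 → $3,930; Becker 43,228.75 → $43,229; Andrade 15,719.55 → $15,720; Tam 47,158.64 → $47,159.
Rounding difference −$1 on remainder applied to Orozco.
Totals: Orozco $18,622 + $62,877 = $81,499; Lindqvist $18,622 + $3,930 = $22,552; Becker $18,622 + $43,229 = $61,851; Andrade $18,622 + $15,720 = $34,342; Tam $18,622 + $47,159 = $65,781.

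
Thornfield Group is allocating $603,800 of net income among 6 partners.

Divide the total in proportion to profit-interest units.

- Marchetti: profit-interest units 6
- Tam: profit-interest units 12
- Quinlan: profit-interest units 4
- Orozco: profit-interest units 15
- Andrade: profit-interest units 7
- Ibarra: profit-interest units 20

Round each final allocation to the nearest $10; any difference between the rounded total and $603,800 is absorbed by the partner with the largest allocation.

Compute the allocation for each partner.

Combined profit-interest units = 64.
Proportional shares: Marchetti 6/64 × $603,800 = 56,606.25; Tam 12/64 × $603,800 = 113,212.50; Quinlan 4/64 × $603,800 = 37,737.50; Orozco 15/64 × $603,800 = 141,515.62; Andrade 7/64 × $603,800 = 66,040.62; Ibarra 20/64 × $603,800 = 188,687.50.
Rounded to nearest $10: Marchetti $56,610; Tam $113,210; Quinlan $37,740; Orozco $141,520; Andrade $66,040; Ibarra $188,690. Sum = $603,810.
Difference $603,800 − $603,810 = −$10 applied to largest allocation (Ibarra): Ibarra becomes $188,680.

Marchetti: $56,610; Tam: $113,210; Quinlan: $37,740; Orozco: $141,520; Andrade: $66,040; Ibarra: $188,680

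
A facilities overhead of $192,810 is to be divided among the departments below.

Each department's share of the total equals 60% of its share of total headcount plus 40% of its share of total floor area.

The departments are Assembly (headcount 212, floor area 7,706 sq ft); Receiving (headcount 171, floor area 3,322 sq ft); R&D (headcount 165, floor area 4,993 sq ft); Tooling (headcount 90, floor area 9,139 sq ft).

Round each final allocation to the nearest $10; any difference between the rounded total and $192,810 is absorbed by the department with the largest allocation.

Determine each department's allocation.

Totals — headcount 638, floor area 25,160.
Blended shares (60% headcount + 40% floor area): Assembly 0.3219; Receiving 0.2136; R&D 0.2346; Tooling 0.2299.
Raw shares: Assembly 62,062.64; Receiving 41,189.81; R&D 45,224.04; Tooling 44,333.50.
Rounded to nearest $10: Assembly $62,060; Receiving $41,190; R&D $45,220; Tooling $44,330. Sum = $192,800.
Difference $192,810 − $192,800 = +$10 applied to largest allocation (Assembly): Assembly becomes $62,070.

Assembly: $62,070 · Receiving: $41,190 · R&D: $45,220 · Tooling: $44,330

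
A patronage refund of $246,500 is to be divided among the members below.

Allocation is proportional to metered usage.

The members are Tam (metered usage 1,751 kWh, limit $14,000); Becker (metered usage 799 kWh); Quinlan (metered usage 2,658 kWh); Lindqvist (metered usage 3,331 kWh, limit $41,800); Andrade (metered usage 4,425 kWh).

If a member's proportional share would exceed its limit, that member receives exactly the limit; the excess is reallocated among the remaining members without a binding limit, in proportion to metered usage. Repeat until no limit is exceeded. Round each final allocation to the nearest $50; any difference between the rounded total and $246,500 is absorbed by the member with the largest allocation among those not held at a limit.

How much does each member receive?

Combined metered usage = 12,964.
Pro-rata shares before constraints: Tam 33,293.85; Becker 15,192.34; Quinlan 50,539.73; Lindqvist 63,336.28; Andrade 84,137.80.
Held at cap: Tam ($14,000), Lindqvist ($41,800); residual $190,700 reallocated over remaining metered usage 7,882.
Shares after redistribution: Becker 19,331.30 → $19,350; Quinlan 64,308.63 → $64,300; Andrade 107,060.07 → $107,050.

Tam: $14,000 · Becker: $19,350 · Quinlan: $64,300 · Lindqvist: $41,800 · Andrade: $107,050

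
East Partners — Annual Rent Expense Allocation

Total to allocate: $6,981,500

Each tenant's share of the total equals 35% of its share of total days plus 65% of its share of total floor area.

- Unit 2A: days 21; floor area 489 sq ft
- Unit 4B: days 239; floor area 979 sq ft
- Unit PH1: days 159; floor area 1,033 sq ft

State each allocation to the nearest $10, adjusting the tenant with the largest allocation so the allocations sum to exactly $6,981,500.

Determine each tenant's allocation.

Unit 2A: $1,009,740 · Unit 4B: $3,170,160 · Unit PH1: $2,801,600

Days total 419; floor area total 2,501.
Combined weights (35% days + 65% floor area): Unit 2A 0.1446; Unit 4B 0.4541; Unit PH1 0.4013.
Unrounded shares: Unit 2A 1,009,740.84; Unit 4B 3,170,161.12; Unit PH1 2,801,598.04.
Rounded to nearest $10: Unit 2A $1,009,740; Unit 4B $3,170,160; Unit PH1 $2,801,600. Sum = $6,981,500.
Sum already equals the total — no adjustment.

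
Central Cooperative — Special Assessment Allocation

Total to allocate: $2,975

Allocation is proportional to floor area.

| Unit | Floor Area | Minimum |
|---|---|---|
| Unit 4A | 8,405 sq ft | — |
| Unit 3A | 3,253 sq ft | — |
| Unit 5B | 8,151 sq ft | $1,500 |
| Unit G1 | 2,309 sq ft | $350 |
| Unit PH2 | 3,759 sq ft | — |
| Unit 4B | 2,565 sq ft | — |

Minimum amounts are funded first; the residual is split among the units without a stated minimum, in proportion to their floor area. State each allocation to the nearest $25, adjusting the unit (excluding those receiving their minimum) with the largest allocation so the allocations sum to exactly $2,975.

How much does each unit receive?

Guaranteed amounts: Unit 5B $1,500; Unit G1 $350. Balance $1,125.
Balance split over remaining floor area 17,982: Unit 4A 525.84 → $525; Unit 3A 203.52 → $200; Unit PH2 235.17 → $225; Unit 4B 160.47 → $150.
Rounding difference +$25 applied to Unit 4A → $550.

Unit 4A: $550 · Unit 3A: $200 · Unit 5B: $1,500 · Unit G1: $350 · Unit PH2: $225 · Unit 4B: $150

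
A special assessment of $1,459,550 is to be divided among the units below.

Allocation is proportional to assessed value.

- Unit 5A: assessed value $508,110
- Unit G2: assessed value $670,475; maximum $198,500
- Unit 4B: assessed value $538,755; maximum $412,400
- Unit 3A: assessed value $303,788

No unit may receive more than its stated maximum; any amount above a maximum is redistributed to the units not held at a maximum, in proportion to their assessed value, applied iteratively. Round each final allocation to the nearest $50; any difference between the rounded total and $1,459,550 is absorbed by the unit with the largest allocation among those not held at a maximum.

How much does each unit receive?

Unit 5A: $531,100 · Unit G2: $198,500 · Unit 4B: $412,400 · Unit 3A: $317,550

Total assessed value = 2,021,128.
Proportional shares (ignoring caps): Unit 5A 366,929.73; Unit G2 484,181.00; Unit 4B 389,059.90; Unit 3A 219,379.36.
Held at cap: Unit G2 ($198,500); balance $1,261,050 reallocated over remaining assessed value 1,350,653.
Held at cap: Unit 4B ($412,400); balance $848,650 reallocated over remaining assessed value 811,898.
Redistributed shares: Unit 5A 531,110.50 → $531,100; Unit 3A 317,539.50 → $317,550.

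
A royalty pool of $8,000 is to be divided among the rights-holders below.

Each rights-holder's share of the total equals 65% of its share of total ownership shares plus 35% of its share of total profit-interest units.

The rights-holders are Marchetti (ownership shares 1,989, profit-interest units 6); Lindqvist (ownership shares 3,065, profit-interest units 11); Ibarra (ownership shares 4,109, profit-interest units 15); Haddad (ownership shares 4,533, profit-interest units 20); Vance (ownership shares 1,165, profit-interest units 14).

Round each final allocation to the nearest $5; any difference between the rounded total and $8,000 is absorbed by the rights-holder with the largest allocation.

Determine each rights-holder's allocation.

Totals — ownership shares 14,861, profit-interest units 66.
Blended shares (65% ownership shares + 35% profit-interest units): Marchetti 0.1188; Lindqvist 0.1924; Ibarra 0.2593; Haddad 0.3043; Vance 0.1252.
Unrounded shares: Marchetti 950.51; Lindqvist 1,539.14; Ibarra 2,074.14; Haddad 2,434.62; Vance 1,001.58.
Rounded to nearest $5: Marchetti $950; Lindqvist $1,540; Ibarra $2,075; Haddad $2,435; Vance $1,000. Sum = $8,000.
Rounded total matches; no reconciliation needed.

Marchetti: $950 | Lindqvist: $1,540 | Ibarra: $2,075 | Haddad: $2,435 | Vance: $1,000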